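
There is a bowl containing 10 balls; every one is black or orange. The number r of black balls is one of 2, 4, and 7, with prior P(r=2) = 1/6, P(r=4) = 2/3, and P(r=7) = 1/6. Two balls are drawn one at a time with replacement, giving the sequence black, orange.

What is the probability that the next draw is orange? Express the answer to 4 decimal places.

The likelihood of the observed sequence under each hypothesis: P(data | r = 2) = (2/10)(8/10) = 4/25; P(data | r = 4) = (4/10)(6/10) = 6/25; P(data | r = 7) = (7/10)(3/10) = 21/100.
The prior-weighted likelihoods are 1/6 · 4/25 = 2/75, 2/3 · 6/25 = 4/25, 1/6 · 21/100 = 7/200; summing to 133/600.
The posterior is then P(r = 2 | data) = 0.1203, P(r = 4 | data) = 0.7218, P(r = 7 | data) = 0.15789.
Averaging over the posterior, P(orange next | data) = (4/5)(0.1203) + (3/5)(0.7218) + (3/10)(0.15789) = 0.57669.

0.5767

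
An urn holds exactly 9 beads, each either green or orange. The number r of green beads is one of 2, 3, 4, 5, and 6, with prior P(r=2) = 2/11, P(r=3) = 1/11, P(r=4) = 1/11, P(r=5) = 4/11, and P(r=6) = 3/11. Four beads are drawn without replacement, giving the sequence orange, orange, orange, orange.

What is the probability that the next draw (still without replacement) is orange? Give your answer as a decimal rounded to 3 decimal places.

The likelihood of the observed sequence under each hypothesis: P(data | r = 2) = (7/9)(6/8)(5/7)(4/6) = 0.27778; P(data | r = 3) = (6/9)(5/8)(4/7)(3/6) = 0.11905; P(data | r = 4) = (5/9)(4/8)(3/7)(2/6) = 0.039683; P(data | r = 5) = (4/9)(3/8)(2/7)(1/6) = 0.0079365; P(data | r = 6) = (3/9)(2/8)(1/7)(0/6) = 0.
The prior-weighted likelihoods are 2/11 · 0.27778 = 0.050505, 1/11 · 0.11905 = 0.010823, 1/11 · 0.039683 = 0.0036075, 4/11 · 0.0079365 = 0.002886, 3/11 · 0 = 0; these sum to 0.067821.
Normalising, the posterior is P(r = 2 | data) = 0.74468, P(r = 3 | data) = 0.15957, P(r = 4 | data) = 0.053191, P(r = 5 | data) = 0.042553, P(r = 6 | data) = 0.
So P(orange next | data) = Σ P(orange next | H) P(H | data) = (3/5)(0.74468) + (2/5)(0.15957) + (1/5)(0.053191) + (0)(0.042553) = 0.52128.

0.521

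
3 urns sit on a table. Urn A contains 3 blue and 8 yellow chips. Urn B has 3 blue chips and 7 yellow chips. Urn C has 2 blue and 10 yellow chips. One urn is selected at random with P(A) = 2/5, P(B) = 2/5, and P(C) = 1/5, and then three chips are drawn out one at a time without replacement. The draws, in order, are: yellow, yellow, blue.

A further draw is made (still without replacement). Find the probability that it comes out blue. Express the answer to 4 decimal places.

Compute the likelihood of the observed sequence for each case: P(data | urn A) = (8/11)(7/10)(3/9) = 28/165; P(data | urn B) = (7/10)(6/9)(3/8) = 7/40; P(data | urn C) = (10/12)(9/11)(2/10) = 3/22.
Multiplying each by its prior: 2/5 · 28/165 = 56/825, 2/5 · 7/40 = 7/100, 1/5 · 3/22 = 3/110; these sum to 109/660.
Normalising, the posterior is P(urn A | data) = 224/545, P(urn B | data) = 231/545, P(urn C | data) = 18/109.
The predictive probability is P(blue next | data) = (1/4)(224/545) + (2/7)(231/545) + (1/9)(18/109) = 132/545.

0.2422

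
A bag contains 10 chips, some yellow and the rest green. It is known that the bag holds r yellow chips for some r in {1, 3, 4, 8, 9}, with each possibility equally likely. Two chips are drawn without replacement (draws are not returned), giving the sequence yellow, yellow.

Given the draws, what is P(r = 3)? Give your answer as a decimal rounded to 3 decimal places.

0.041

Under each hypothesis, the probability of the observed sequence is: P(data | r = 1) = (1/10)(0/9) = 0; P(data | r = 3) = (3/10)(2/9) = 1/15; P(data | r = 4) = (4/10)(3/9) = 2/15; P(data | r = 8) = (8/10)(7/9) = 28/45; P(data | r = 9) = (9/10)(8/9) = 4/5.
The prior-weighted likelihoods are 1/5 · 0 = 0, 1/5 · 1/15 = 1/75, 1/5 · 2/15 = 2/75, 1/5 · 28/45 = 28/225, 1/5 · 4/5 = 4/25; with total 73/225.
Hence P(r = 3 | data) = (1/75) / (73/225) = 3/73.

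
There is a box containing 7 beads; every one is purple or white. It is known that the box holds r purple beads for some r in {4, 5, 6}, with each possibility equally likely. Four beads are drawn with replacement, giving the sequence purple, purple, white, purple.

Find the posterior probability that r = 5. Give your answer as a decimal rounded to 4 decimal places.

For each hypothesis, P(data | H) works out to: P(data | r = 4) = (4/7)(4/7)(3/7)(4/7) = 0.079967; P(data | r = 5) = (5/7)(5/7)(2/7)(5/7) = 0.10412; P(data | r = 6) = (6/7)(6/7)(1/7)(6/7) = 0.089963.
Weighting by the prior gives 1/3 · 0.079967 = 0.026656, 1/3 · 0.10412 = 0.034708, 1/3 · 0.089963 = 0.029988; with total 0.091351.
By Bayes' rule, P(r = 5 | data) = (0.034708) / (0.091351) = 0.37994.

0.3799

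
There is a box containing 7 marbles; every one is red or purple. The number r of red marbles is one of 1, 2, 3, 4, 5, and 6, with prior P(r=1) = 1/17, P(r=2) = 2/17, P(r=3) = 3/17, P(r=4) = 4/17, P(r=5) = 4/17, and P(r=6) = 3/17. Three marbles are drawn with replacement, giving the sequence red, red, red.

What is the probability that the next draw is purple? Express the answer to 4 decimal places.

0.2688

The likelihood of the observed sequence under each hypothesis: P(data | r = 1) = (1/7)(1/7)(1/7) = 0.0029155; P(data | r = 2) = (2/7)(2/7)(2/7) = 0.023324; P(data | r = 3) = (3/7)(3/7)(3/7) = 0.078717; P(data | r = 4) = (4/7)(4/7)(4/7) = 0.18659; P(data | r = 5) = (5/7)(5/7)(5/7) = 0.36443; P(data | r = 6) = (6/7)(6/7)(6/7) = 0.62974.
Weighting by the prior gives 1/17 · 0.0029155 = 0.0001715, 2/17 · 0.023324 = 0.002744, 3/17 · 0.078717 = 0.013891, 4/17 · 0.18659 = 0.043903, 4/17 · 0.36443 = 0.085749, 3/17 · 0.62974 = 0.11113; these sum to 0.25759.
The posterior is then P(r = 1 | data) = 0.00066578, P(r = 2 | data) = 0.010652, P(r = 3 | data) = 0.053928, P(r = 4 | data) = 0.17044, P(r = 5 | data) = 0.33289, P(r = 6 | data) = 0.43142.
Averaging over the posterior, P(purple next | data) = (6/7)(0.00066578) + (5/7)(0.010652) + (4/7)(0.053928) + (3/7)(0.17044) + (2/7)(0.33289) + (1/7)(0.43142) = 0.26878.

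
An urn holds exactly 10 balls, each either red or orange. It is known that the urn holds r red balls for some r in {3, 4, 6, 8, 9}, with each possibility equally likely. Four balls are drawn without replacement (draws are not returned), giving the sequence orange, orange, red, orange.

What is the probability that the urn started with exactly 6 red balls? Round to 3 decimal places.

0.115

Under each hypothesis, the probability of the observed sequence is: P(data | r = 3) = (7/10)(6/9)(3/8)(5/7) = 0.125; P(data | r = 4) = (6/10)(5/9)(4/8)(4/7) = 0.095238; P(data | r = 6) = (4/10)(3/9)(6/8)(2/7) = 0.028571; P(data | r = 8) = (2/10)(1/9)(8/8)(0/7) = 0; P(data | r = 9) = (1/10)(0/9) = 0.
Multiplying each by its prior: 1/5 · 0.125 = 0.025, 1/5 · 0.095238 = 0.019048, 1/5 · 0.028571 = 0.0057143, 1/5 · 0 = 0, 1/5 · 0 = 0; with total 0.049762.
Therefore the posterior P(r = 6 | data) = (0.0057143) / (0.049762) = 0.11483.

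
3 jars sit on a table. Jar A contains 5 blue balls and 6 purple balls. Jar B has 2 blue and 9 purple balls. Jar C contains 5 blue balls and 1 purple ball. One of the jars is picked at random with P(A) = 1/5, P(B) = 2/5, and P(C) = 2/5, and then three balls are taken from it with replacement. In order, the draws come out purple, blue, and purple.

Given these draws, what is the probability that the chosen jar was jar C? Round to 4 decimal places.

Compute the likelihood of the observed sequence for each case: P(data | jar A) = (6/11)(5/11)(6/11) = 0.13524; P(data | jar B) = (9/11)(2/11)(9/11) = 0.12171; P(data | jar C) = (1/6)(5/6)(1/6) = 0.023148.
Multiplying each by its prior: 1/5 · 0.13524 = 0.027047, 2/5 · 0.12171 = 0.048685, 2/5 · 0.023148 = 0.0092593; summing to 0.084992.
So P(jar C | data) = (0.0092593) / (0.084992) = 0.10894.

0.1089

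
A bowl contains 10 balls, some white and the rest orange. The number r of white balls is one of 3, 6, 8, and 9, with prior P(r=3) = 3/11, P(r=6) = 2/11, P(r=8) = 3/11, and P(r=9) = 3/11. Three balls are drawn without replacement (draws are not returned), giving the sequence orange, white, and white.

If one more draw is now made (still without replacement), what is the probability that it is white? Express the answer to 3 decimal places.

Compute the likelihood of the observed sequence for each case: P(data | r = 3) = (7/10)(3/9)(2/8) = 7/120; P(data | r = 6) = (4/10)(6/9)(5/8) = 1/6; P(data | r = 8) = (2/10)(8/9)(7/8) = 7/45; P(data | r = 9) = (1/10)(9/9)(8/8) = 1/10.
Multiplying each by its prior: 3/11 · 7/120 = 7/440, 2/11 · 1/6 = 1/33, 3/11 · 7/45 = 7/165, 3/11 · 1/10 = 3/110; summing to 51/440.
Dividing through by the total gives posterior P(r = 3 | data) = 0.13725, P(r = 6 | data) = 0.26144, P(r = 8 | data) = 0.36601, P(r = 9 | data) = 0.23529.
So P(white next | data) = Σ P(white next | H) P(H | data) = (1/7)(0.13725) + (4/7)(0.26144) + (6/7)(0.36601) + (1)(0.23529) = 0.71802.

0.718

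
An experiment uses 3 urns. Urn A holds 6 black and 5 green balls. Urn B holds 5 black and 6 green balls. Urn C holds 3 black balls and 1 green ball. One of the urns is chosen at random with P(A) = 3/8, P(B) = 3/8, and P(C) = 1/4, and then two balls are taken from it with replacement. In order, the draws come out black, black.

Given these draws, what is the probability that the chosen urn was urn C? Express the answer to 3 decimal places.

Under each hypothesis, the probability of the observed sequence is: P(data | urn A) = (6/11)(6/11) = 0.29752; P(data | urn B) = (5/11)(5/11) = 0.20661; P(data | urn C) = (3/4)(3/4) = 0.5625.
Weighting by the prior gives 3/8 · 0.29752 = 0.11157, 3/8 · 0.20661 = 0.077479, 1/4 · 0.5625 = 0.14062; these sum to 0.32967.
Hence P(urn C | data) = (0.14062) / (0.32967) = 0.42656.

0.427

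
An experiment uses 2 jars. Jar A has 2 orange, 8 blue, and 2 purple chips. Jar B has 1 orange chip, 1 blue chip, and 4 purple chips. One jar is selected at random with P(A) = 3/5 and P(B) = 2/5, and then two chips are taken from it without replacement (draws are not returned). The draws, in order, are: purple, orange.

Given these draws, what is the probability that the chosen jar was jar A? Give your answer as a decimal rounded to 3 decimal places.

Under each hypothesis, the probability of the observed sequence is: P(data | jar A) = (2/12)(2/11) = 1/33; P(data | jar B) = (4/6)(1/5) = 2/15.
Weighting by the prior gives 3/5 · 1/33 = 1/55, 2/5 · 2/15 = 4/75; with total 59/825.
By Bayes' rule, P(jar A | data) = (1/55) / (59/825) = 15/59.

0.254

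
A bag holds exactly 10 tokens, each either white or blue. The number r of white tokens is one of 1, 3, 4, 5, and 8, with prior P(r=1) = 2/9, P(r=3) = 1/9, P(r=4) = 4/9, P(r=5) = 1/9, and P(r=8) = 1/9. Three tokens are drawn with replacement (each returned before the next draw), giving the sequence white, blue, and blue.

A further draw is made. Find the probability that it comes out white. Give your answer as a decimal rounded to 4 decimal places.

For each hypothesis, P(data | H) works out to: P(data | r = 1) = (1/10)(9/10)(9/10) = 0.081; P(data | r = 3) = (3/10)(7/10)(7/10) = 0.147; P(data | r = 4) = (4/10)(6/10)(6/10) = 0.144; P(data | r = 5) = (5/10)(5/10)(5/10) = 0.125; P(data | r = 8) = (8/10)(2/10)(2/10) = 0.032.
The prior-weighted likelihoods are 2/9 · 0.081 = 0.018, 1/9 · 0.147 = 0.016333, 4/9 · 0.144 = 0.064, 1/9 · 0.125 = 0.013889, 1/9 · 0.032 = 0.0035556; summing to 0.11578.
The posterior is then P(r = 1 | data) = 0.15547, P(r = 3 | data) = 0.14107, P(r = 4 | data) = 0.55278, P(r = 5 | data) = 0.11996, P(r = 8 | data) = 0.03071.
The predictive probability is P(white next | data) = (1/10)(0.15547) + (3/10)(0.14107) + (2/5)(0.55278) + (1/2)(0.11996) + (4/5)(0.03071) = 0.36353.

0.3635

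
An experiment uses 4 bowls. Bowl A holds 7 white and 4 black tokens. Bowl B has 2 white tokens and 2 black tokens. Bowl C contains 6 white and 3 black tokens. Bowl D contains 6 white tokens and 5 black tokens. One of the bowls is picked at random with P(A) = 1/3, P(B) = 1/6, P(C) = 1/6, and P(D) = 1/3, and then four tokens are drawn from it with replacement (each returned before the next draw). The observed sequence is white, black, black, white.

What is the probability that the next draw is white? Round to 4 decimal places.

Under each hypothesis, the probability of the observed sequence is: P(data | bowl A) = (7/11)(4/11)(4/11)(7/11) = 0.053548; P(data | bowl B) = (2/4)(2/4)(2/4)(2/4) = 0.0625; P(data | bowl C) = (6/9)(3/9)(3/9)(6/9) = 0.049383; P(data | bowl D) = (6/11)(5/11)(5/11)(6/11) = 0.061471.
Weighting by the prior gives 1/3 · 0.053548 = 0.017849, 1/6 · 0.0625 = 0.010417, 1/6 · 0.049383 = 0.0082305, 1/3 · 0.061471 = 0.02049; with total 0.056987.
Normalising, the posterior is P(bowl A | data) = 0.31322, P(bowl B | data) = 0.18279, P(bowl C | data) = 0.14443, P(bowl D | data) = 0.35956.
So P(white next | data) = Σ P(white next | H) P(H | data) = (7/11)(0.31322) + (1/2)(0.18279) + (2/3)(0.14443) + (6/11)(0.35956) = 0.58313.

0.5831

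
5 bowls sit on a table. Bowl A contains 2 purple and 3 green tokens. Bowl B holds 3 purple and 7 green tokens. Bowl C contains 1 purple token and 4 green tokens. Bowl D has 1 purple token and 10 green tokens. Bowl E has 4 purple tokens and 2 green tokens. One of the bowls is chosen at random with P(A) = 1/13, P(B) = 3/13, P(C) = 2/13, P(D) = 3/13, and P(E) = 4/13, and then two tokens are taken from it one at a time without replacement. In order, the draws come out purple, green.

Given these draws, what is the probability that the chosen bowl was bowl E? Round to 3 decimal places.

The likelihood of the observed sequence under each hypothesis: P(data | bowl A) = (2/5)(3/4) = 0.3; P(data | bowl B) = (3/10)(7/9) = 0.23333; P(data | bowl C) = (1/5)(4/4) = 0.2; P(data | bowl D) = (1/11)(10/10) = 0.090909; P(data | bowl E) = (4/6)(2/5) = 0.26667.
Weighting by the prior gives 1/13 · 0.3 = 0.023077, 3/13 · 0.23333 = 0.053846, 2/13 · 0.2 = 0.030769, 3/13 · 0.090909 = 0.020979, 4/13 · 0.26667 = 0.082051; these sum to 0.21072.
Therefore the posterior P(bowl E | data) = (0.082051) / (0.21072) = 0.38938.

0.389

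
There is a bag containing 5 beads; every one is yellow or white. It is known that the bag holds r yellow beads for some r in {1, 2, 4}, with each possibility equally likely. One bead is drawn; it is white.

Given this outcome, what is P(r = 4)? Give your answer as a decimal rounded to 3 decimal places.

0.125

Under each hypothesis, the probability of this draw is: P(data | r = 1) = (4/5) = 4/5; P(data | r = 2) = (3/5) = 3/5; P(data | r = 4) = (1/5) = 1/5.
The prior-weighted likelihoods are 1/3 · 4/5 = 4/15, 1/3 · 3/5 = 1/5, 1/3 · 1/5 = 1/15; with total 8/15.
Therefore the posterior P(r = 4 | data) = (1/15) / (8/15) = 1/8.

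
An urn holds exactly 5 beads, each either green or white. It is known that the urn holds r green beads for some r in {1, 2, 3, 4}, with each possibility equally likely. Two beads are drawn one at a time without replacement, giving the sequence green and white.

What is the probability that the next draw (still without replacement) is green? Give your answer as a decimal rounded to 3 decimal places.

Under each hypothesis, the probability of the observed sequence is: P(data | r = 1) = (1/5)(4/4) = 1/5; P(data | r = 2) = (2/5)(3/4) = 3/10; P(data | r = 3) = (3/5)(2/4) = 3/10; P(data | r = 4) = (4/5)(1/4) = 1/5.
Weighting by the prior gives 1/4 · 1/5 = 1/20, 1/4 · 3/10 = 3/40, 1/4 · 3/10 = 3/40, 1/4 · 1/5 = 1/20; summing to 1/4.
Normalising, the posterior is P(r = 1 | data) = 1/5, P(r = 2 | data) = 3/10, P(r = 3 | data) = 3/10, P(r = 4 | data) = 1/5.
The predictive probability is P(green next | data) = (0)(1/5) + (1/3)(3/10) + (2/3)(3/10) + (1)(1/5) = 1/2.

0.500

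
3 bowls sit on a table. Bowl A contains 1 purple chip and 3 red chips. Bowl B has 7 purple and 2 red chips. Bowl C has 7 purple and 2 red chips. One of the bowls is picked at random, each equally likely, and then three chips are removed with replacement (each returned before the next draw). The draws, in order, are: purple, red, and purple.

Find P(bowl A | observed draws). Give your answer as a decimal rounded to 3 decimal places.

Compute the likelihood of the observed sequence for each case: P(data | bowl A) = (1/4)(3/4)(1/4) = 0.046875; P(data | bowl B) = (7/9)(2/9)(7/9) = 0.13443; P(data | bowl C) = (7/9)(2/9)(7/9) = 0.13443.
The prior-weighted likelihoods are 1/3 · 0.046875 = 0.015625, 1/3 · 0.13443 = 0.04481, 1/3 · 0.13443 = 0.04481; with total 0.10525.
By Bayes' rule, P(bowl A | data) = (0.015625) / (0.10525) = 0.14846.

0.148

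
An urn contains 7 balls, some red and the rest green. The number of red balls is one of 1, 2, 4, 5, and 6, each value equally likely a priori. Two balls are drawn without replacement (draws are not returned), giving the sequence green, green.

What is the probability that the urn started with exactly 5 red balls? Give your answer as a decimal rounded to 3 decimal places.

0.034

For each hypothesis, P(data | H) works out to: P(data | r = 1) = (6/7)(5/6) = 5/7; P(data | r = 2) = (5/7)(4/6) = 10/21; P(data | r = 4) = (3/7)(2/6) = 1/7; P(data | r = 5) = (2/7)(1/6) = 1/21; P(data | r = 6) = (1/7)(0/6) = 0.
Multiplying each by its prior: 1/5 · 5/7 = 1/7, 1/5 · 10/21 = 2/21, 1/5 · 1/7 = 1/35, 1/5 · 1/21 = 1/105, 1/5 · 0 = 0; summing to 29/105.
Hence P(r = 5 | data) = (1/105) / (29/105) = 1/29.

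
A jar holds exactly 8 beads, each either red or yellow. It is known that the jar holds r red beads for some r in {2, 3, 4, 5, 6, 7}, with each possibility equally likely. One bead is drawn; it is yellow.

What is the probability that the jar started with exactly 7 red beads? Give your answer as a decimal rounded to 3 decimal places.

0.048

Compute the likelihood of this draw for each case: P(data | r = 2) = (6/8) = 3/4; P(data | r = 3) = (5/8) = 5/8; P(data | r = 4) = (4/8) = 1/2; P(data | r = 5) = (3/8) = 3/8; P(data | r = 6) = (2/8) = 1/4; P(data | r = 7) = (1/8) = 1/8.
Multiplying each by its prior: 1/6 · 3/4 = 1/8, 1/6 · 5/8 = 5/48, 1/6 · 1/2 = 1/12, 1/6 · 3/8 = 1/16, 1/6 · 1/4 = 1/24, 1/6 · 1/8 = 1/48; summing to 7/16.
By Bayes' rule, P(r = 7 | data) = (1/48) / (7/16) = 1/21.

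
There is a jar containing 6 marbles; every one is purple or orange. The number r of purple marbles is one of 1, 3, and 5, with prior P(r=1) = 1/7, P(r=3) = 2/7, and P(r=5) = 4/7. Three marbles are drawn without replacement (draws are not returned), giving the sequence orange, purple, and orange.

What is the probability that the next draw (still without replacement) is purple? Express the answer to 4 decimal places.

0.4286

Under each hypothesis, the probability of the observed sequence is: P(data | r = 1) = (5/6)(1/5)(4/4) = 1/6; P(data | r = 3) = (3/6)(3/5)(2/4) = 3/20; P(data | r = 5) = (1/6)(5/5)(0/4) = 0.
Multiplying each by its prior: 1/7 · 1/6 = 1/42, 2/7 · 3/20 = 3/70, 4/7 · 0 = 0; with total 1/15.
Dividing through by the total gives posterior P(r = 1 | data) = 5/14, P(r = 3 | data) = 9/14, P(r = 5 | data) = 0.
So P(purple next | data) = Σ P(purple next | H) P(H | data) = (0)(5/14) + (2/3)(9/14) = 3/7.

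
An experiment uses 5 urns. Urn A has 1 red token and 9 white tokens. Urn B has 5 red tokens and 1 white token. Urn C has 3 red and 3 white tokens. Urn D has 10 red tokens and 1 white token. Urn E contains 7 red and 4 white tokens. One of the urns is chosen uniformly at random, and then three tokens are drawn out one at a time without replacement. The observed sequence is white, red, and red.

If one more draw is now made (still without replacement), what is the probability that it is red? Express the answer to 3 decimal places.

0.717

Compute the likelihood of the observed sequence for each case: P(data | urn A) = (9/10)(1/9)(0/8) = 0; P(data | urn B) = (1/6)(5/5)(4/4) = 0.16667; P(data | urn C) = (3/6)(3/5)(2/4) = 0.15; P(data | urn D) = (1/11)(10/10)(9/9) = 0.090909; P(data | urn E) = (4/11)(7/10)(6/9) = 0.1697.
Multiplying each by its prior: 1/5 · 0 = 0, 1/5 · 0.16667 = 0.033333, 1/5 · 0.15 = 0.03, 1/5 · 0.090909 = 0.018182, 1/5 · 0.1697 = 0.033939; with total 0.11545.
Normalising, the posterior is P(urn A | data) = 0, P(urn B | data) = 0.28871, P(urn C | data) = 0.25984, P(urn D | data) = 0.15748, P(urn E | data) = 0.29396.
The predictive probability is P(red next | data) = (1)(0.28871) + (1/3)(0.25984) + (1)(0.15748) + (5/8)(0.29396) = 0.71654.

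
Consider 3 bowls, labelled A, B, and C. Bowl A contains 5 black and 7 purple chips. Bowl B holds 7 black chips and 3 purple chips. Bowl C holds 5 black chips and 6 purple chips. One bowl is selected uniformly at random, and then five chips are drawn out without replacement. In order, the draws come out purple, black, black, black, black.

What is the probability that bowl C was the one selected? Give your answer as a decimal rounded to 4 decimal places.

Compute the likelihood of the observed sequence for each case: P(data | bowl A) = (7/12)(5/11)(4/10)(3/9)(2/8) = 0.0088384; P(data | bowl B) = (3/10)(7/9)(6/8)(5/7)(4/6) = 0.083333; P(data | bowl C) = (6/11)(5/10)(4/9)(3/8)(2/7) = 0.012987.
Multiplying each by its prior: 1/3 · 0.0088384 = 0.0029461, 1/3 · 0.083333 = 0.027778, 1/3 · 0.012987 = 0.004329; these sum to 0.035053.
So P(bowl C | data) = (0.004329) / (0.035053) = 0.1235.

0.1235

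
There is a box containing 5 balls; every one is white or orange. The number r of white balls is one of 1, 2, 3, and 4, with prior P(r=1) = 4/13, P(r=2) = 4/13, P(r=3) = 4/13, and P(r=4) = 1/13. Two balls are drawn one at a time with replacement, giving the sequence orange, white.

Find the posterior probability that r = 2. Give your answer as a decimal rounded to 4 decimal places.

0.3529

Compute the likelihood of the observed sequence for each case: P(data | r = 1) = (4/5)(1/5) = 4/25; P(data | r = 2) = (3/5)(2/5) = 6/25; P(data | r = 3) = (2/5)(3/5) = 6/25; P(data | r = 4) = (1/5)(4/5) = 4/25.
Multiplying each by its prior: 4/13 · 4/25 = 16/325, 4/13 · 6/25 = 24/325, 4/13 · 6/25 = 24/325, 1/13 · 4/25 = 4/325; these sum to 68/325.
Therefore the posterior P(r = 2 | data) = (24/325) / (68/325) = 6/17.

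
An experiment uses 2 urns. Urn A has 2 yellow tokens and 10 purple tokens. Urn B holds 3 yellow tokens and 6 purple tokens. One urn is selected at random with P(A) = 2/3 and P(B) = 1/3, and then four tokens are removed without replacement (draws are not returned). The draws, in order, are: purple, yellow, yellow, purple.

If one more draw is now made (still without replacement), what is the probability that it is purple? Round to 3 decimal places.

0.867

For each hypothesis, P(data | H) works out to: P(data | urn A) = (10/12)(2/11)(1/10)(9/9) = 0.015152; P(data | urn B) = (6/9)(3/8)(2/7)(5/6) = 0.059524.
Multiplying each by its prior: 2/3 · 0.015152 = 0.010101, 1/3 · 0.059524 = 0.019841; with total 0.029942.
Normalising, the posterior is P(urn A | data) = 0.33735, P(urn B | data) = 0.66265.
So P(purple next | data) = Σ P(purple next | H) P(H | data) = (1)(0.33735) + (4/5)(0.66265) = 0.86747.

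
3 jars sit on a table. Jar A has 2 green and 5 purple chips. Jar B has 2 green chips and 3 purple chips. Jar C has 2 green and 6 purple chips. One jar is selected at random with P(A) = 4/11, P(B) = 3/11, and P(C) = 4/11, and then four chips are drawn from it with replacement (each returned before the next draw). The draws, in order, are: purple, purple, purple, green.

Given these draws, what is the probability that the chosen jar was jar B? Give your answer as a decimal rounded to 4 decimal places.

0.2362

Under each hypothesis, the probability of the observed sequence is: P(data | jar A) = (5/7)(5/7)(5/7)(2/7) = 0.10412; P(data | jar B) = (3/5)(3/5)(3/5)(2/5) = 0.0864; P(data | jar C) = (6/8)(6/8)(6/8)(2/8) = 0.10547.
Weighting by the prior gives 4/11 · 0.10412 = 0.037863, 3/11 · 0.0864 = 0.023564, 4/11 · 0.10547 = 0.038352; summing to 0.099779.
Hence P(jar B | data) = (0.023564) / (0.099779) = 0.23616.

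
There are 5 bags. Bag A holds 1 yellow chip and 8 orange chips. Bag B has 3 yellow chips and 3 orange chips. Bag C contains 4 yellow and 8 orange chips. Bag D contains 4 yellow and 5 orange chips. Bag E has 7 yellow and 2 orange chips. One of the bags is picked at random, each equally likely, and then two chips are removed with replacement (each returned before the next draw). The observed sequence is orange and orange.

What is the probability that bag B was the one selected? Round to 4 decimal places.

For each hypothesis, P(data | H) works out to: P(data | bag A) = (8/9)(8/9) = 64/81; P(data | bag B) = (3/6)(3/6) = 1/4; P(data | bag C) = (8/12)(8/12) = 4/9; P(data | bag D) = (5/9)(5/9) = 25/81; P(data | bag E) = (2/9)(2/9) = 4/81.
Weighting by the prior gives 1/5 · 64/81 = 64/405, 1/5 · 1/4 = 1/20, 1/5 · 4/9 = 4/45, 1/5 · 25/81 = 5/81, 1/5 · 4/81 = 4/405; summing to 199/540.
Hence P(bag B | data) = (1/20) / (199/540) = 27/199.

0.1357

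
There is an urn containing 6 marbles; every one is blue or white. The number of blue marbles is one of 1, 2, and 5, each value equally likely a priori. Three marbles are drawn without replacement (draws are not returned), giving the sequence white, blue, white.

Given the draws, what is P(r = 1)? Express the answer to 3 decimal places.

0.455

Under each hypothesis, the probability of the observed sequence is: P(data | r = 1) = (5/6)(1/5)(4/4) = 1/6; P(data | r = 2) = (4/6)(2/5)(3/4) = 1/5; P(data | r = 5) = (1/6)(5/5)(0/4) = 0.
Weighting by the prior gives 1/3 · 1/6 = 1/18, 1/3 · 1/5 = 1/15, 1/3 · 0 = 0; with total 11/90.
By Bayes' rule, P(r = 1 | data) = (1/18) / (11/90) = 5/11.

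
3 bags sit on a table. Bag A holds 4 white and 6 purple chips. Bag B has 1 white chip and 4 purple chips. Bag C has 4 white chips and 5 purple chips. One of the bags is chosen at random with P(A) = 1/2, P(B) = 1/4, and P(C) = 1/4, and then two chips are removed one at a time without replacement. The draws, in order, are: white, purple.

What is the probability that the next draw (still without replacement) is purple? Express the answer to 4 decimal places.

Compute the likelihood of the observed sequence for each case: P(data | bag A) = (4/10)(6/9) = 4/15; P(data | bag B) = (1/5)(4/4) = 1/5; P(data | bag C) = (4/9)(5/8) = 5/18.
Multiplying each by its prior: 1/2 · 4/15 = 2/15, 1/4 · 1/5 = 1/20, 1/4 · 5/18 = 5/72; these sum to 91/360.
Normalising, the posterior is P(bag A | data) = 48/91, P(bag B | data) = 18/91, P(bag C | data) = 25/91.
So P(purple next | data) = Σ P(purple next | H) P(H | data) = (5/8)(48/91) + (1)(18/91) + (4/7)(25/91) = 436/637.

0.6845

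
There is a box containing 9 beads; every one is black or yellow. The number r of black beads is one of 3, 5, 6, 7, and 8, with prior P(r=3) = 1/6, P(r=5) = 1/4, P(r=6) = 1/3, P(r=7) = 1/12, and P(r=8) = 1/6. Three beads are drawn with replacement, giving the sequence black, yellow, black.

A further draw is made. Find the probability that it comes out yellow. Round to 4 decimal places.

0.3615

Compute the likelihood of the observed sequence for each case: P(data | r = 3) = (3/9)(6/9)(3/9) = 0.074074; P(data | r = 5) = (5/9)(4/9)(5/9) = 0.13717; P(data | r = 6) = (6/9)(3/9)(6/9) = 0.14815; P(data | r = 7) = (7/9)(2/9)(7/9) = 0.13443; P(data | r = 8) = (8/9)(1/9)(8/9) = 0.087791.
Weighting by the prior gives 1/6 · 0.074074 = 0.012346, 1/4 · 0.13717 = 0.034294, 1/3 · 0.14815 = 0.049383, 1/12 · 0.13443 = 0.011203, 1/6 · 0.087791 = 0.014632; these sum to 0.12186.
Normalising, the posterior is P(r = 3 | data) = 0.10131, P(r = 5 | data) = 0.28143, P(r = 6 | data) = 0.40525, P(r = 7 | data) = 0.091932, P(r = 8 | data) = 0.12008.
So P(yellow next | data) = Σ P(yellow next | H) P(H | data) = (2/3)(0.10131) + (4/9)(0.28143) + (1/3)(0.40525) + (2/9)(0.091932) + (1/9)(0.12008) = 0.36148.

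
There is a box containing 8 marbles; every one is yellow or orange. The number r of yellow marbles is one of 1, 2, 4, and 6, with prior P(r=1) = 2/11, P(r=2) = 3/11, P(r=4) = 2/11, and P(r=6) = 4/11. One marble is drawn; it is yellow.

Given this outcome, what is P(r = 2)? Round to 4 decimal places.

Under each hypothesis, the probability of this draw is: P(data | r = 1) = (1/8) = 1/8; P(data | r = 2) = (2/8) = 1/4; P(data | r = 4) = (4/8) = 1/2; P(data | r = 6) = (6/8) = 3/4.
The prior-weighted likelihoods are 2/11 · 1/8 = 1/44, 3/11 · 1/4 = 3/44, 2/11 · 1/2 = 1/11, 4/11 · 3/4 = 3/11; summing to 5/11.
So P(r = 2 | data) = (3/44) / (5/11) = 3/20.

0.1500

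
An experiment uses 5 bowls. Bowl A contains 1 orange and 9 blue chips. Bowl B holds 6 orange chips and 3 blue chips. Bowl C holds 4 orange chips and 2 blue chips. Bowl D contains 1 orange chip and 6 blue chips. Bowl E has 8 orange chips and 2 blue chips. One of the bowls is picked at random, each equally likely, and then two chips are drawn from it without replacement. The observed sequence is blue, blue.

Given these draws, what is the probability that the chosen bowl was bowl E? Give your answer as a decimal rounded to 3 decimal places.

0.013

For each hypothesis, P(data | H) works out to: P(data | bowl A) = (9/10)(8/9) = 4/5; P(data | bowl B) = (3/9)(2/8) = 1/12; P(data | bowl C) = (2/6)(1/5) = 1/15; P(data | bowl D) = (6/7)(5/6) = 5/7; P(data | bowl E) = (2/10)(1/9) = 1/45.
The prior-weighted likelihoods are 1/5 · 4/5 = 4/25, 1/5 · 1/12 = 1/60, 1/5 · 1/15 = 1/75, 1/5 · 5/7 = 1/7, 1/5 · 1/45 = 1/225; with total 85/252.
By Bayes' rule, P(bowl E | data) = (1/225) / (85/252) = 28/2125.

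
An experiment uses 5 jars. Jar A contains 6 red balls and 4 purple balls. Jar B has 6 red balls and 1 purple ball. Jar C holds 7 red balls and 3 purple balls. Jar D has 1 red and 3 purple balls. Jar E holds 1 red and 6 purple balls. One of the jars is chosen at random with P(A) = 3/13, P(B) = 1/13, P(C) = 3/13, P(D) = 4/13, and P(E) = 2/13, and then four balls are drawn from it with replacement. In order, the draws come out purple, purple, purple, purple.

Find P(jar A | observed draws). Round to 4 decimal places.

0.0314

For each hypothesis, P(data | H) works out to: P(data | jar A) = (4/10)(4/10)(4/10)(4/10) = 0.0256; P(data | jar B) = (1/7)(1/7)(1/7)(1/7) = 0.00041649; P(data | jar C) = (3/10)(3/10)(3/10)(3/10) = 0.0081; P(data | jar D) = (3/4)(3/4)(3/4)(3/4) = 0.31641; P(data | jar E) = (6/7)(6/7)(6/7)(6/7) = 0.53978.
The prior-weighted likelihoods are 3/13 · 0.0256 = 0.0059077, 1/13 · 0.00041649 = 3.2038e-05, 3/13 · 0.0081 = 0.0018692, 4/13 · 0.31641 = 0.097356, 2/13 · 0.53978 = 0.083042; these sum to 0.18821.
By Bayes' rule, P(jar A | data) = (0.0059077) / (0.18821) = 0.031389.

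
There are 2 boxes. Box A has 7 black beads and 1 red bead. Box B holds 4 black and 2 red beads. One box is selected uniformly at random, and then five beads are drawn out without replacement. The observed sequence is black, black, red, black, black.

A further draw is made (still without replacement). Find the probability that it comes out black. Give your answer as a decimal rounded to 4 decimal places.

For each hypothesis, P(data | H) works out to: P(data | box A) = (7/8)(6/7)(1/6)(5/5)(4/4) = 1/8; P(data | box B) = (4/6)(3/5)(2/4)(2/3)(1/2) = 1/15.
The prior-weighted likelihoods are 1/2 · 1/8 = 1/16, 1/2 · 1/15 = 1/30; these sum to 23/240.
The posterior is then P(box A | data) = 15/23, P(box B | data) = 8/23.
So P(black next | data) = Σ P(black next | H) P(H | data) = (1)(15/23) + (0)(8/23) = 15/23.

0.6522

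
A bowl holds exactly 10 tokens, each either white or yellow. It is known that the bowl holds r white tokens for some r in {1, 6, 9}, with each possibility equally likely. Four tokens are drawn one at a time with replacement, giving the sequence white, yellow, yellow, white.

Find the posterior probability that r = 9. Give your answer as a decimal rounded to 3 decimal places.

Compute the likelihood of the observed sequence for each case: P(data | r = 1) = (1/10)(9/10)(9/10)(1/10) = 0.0081; P(data | r = 6) = (6/10)(4/10)(4/10)(6/10) = 0.0576; P(data | r = 9) = (9/10)(1/10)(1/10)(9/10) = 0.0081.
The prior-weighted likelihoods are 1/3 · 0.0081 = 0.0027, 1/3 · 0.0576 = 0.0192, 1/3 · 0.0081 = 0.0027; summing to 0.0246.
So P(r = 9 | data) = (0.0027) / (0.0246) = 0.10976.

0.110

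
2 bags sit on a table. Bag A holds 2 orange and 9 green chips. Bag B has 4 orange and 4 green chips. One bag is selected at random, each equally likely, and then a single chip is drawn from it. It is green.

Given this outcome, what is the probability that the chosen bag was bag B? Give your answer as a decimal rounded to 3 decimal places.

0.379

Compute the likelihood of this draw for each case: P(data | bag A) = (9/11) = 9/11; P(data | bag B) = (4/8) = 1/2.
Multiplying each by its prior: 1/2 · 9/11 = 9/22, 1/2 · 1/2 = 1/4; summing to 29/44.
By Bayes' rule, P(bag B | data) = (1/4) / (29/44) = 11/29.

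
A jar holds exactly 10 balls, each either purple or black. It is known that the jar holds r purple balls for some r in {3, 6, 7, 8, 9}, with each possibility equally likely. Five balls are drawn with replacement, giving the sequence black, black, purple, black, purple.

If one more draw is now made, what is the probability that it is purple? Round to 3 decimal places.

For each hypothesis, P(data | H) works out to: P(data | r = 3) = (7/10)(7/10)(3/10)(7/10)(3/10) = 0.03087; P(data | r = 6) = (4/10)(4/10)(6/10)(4/10)(6/10) = 0.02304; P(data | r = 7) = (3/10)(3/10)(7/10)(3/10)(7/10) = 0.01323; P(data | r = 8) = (2/10)(2/10)(8/10)(2/10)(8/10) = 0.00512; P(data | r = 9) = (1/10)(1/10)(9/10)(1/10)(9/10) = 0.00081.
The prior-weighted likelihoods are 1/5 · 0.03087 = 0.006174, 1/5 · 0.02304 = 0.004608, 1/5 · 0.01323 = 0.002646, 1/5 · 0.00512 = 0.001024, 1/5 · 0.00081 = 0.000162; with total 0.014614.
Dividing through by the total gives posterior P(r = 3 | data) = 0.42247, P(r = 6 | data) = 0.31531, P(r = 7 | data) = 0.18106, P(r = 8 | data) = 0.07007, P(r = 9 | data) = 0.011085.
The predictive probability is P(purple next | data) = (3/10)(0.42247) + (3/5)(0.31531) + (7/10)(0.18106) + (4/5)(0.07007) + (9/10)(0.011085) = 0.5087.

0.509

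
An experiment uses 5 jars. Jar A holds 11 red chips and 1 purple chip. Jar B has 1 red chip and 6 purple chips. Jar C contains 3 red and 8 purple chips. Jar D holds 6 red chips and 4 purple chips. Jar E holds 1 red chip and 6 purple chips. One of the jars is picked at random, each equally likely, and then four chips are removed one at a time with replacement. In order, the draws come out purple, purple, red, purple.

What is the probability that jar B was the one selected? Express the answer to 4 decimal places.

For each hypothesis, P(data | H) works out to: P(data | jar A) = (1/12)(1/12)(11/12)(1/12) = 0.00053048; P(data | jar B) = (6/7)(6/7)(1/7)(6/7) = 0.089963; P(data | jar C) = (8/11)(8/11)(3/11)(8/11) = 0.10491; P(data | jar D) = (4/10)(4/10)(6/10)(4/10) = 0.0384; P(data | jar E) = (6/7)(6/7)(1/7)(6/7) = 0.089963.
The prior-weighted likelihoods are 1/5 · 0.00053048 = 0.0001061, 1/5 · 0.089963 = 0.017993, 1/5 · 0.10491 = 0.020982, 1/5 · 0.0384 = 0.00768, 1/5 · 0.089963 = 0.017993; summing to 0.064753.
Hence P(jar B | data) = (0.017993) / (0.064753) = 0.27786.

0.2779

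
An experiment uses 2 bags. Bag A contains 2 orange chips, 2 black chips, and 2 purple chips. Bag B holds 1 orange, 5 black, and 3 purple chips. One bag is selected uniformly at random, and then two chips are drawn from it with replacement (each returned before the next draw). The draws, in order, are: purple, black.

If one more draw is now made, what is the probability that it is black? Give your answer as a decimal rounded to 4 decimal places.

0.4722

Under each hypothesis, the probability of the observed sequence is: P(data | bag A) = (2/6)(2/6) = 1/9; P(data | bag B) = (3/9)(5/9) = 5/27.
Weighting by the prior gives 1/2 · 1/9 = 1/18, 1/2 · 5/27 = 5/54; with total 4/27.
Normalising, the posterior is P(bag A | data) = 3/8, P(bag B | data) = 5/8.
So P(black next | data) = Σ P(black next | H) P(H | data) = (1/3)(3/8) + (5/9)(5/8) = 17/36.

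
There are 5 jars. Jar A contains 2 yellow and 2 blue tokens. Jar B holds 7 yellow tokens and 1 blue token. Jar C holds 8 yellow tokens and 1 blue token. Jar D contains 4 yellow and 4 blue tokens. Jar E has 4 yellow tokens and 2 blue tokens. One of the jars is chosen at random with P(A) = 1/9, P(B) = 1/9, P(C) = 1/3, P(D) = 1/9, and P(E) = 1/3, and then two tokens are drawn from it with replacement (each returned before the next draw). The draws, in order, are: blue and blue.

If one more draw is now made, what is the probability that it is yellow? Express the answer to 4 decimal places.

0.5856

For each hypothesis, P(data | H) works out to: P(data | jar A) = (2/4)(2/4) = 0.25; P(data | jar B) = (1/8)(1/8) = 0.015625; P(data | jar C) = (1/9)(1/9) = 0.012346; P(data | jar D) = (4/8)(4/8) = 0.25; P(data | jar E) = (2/6)(2/6) = 0.11111.
The prior-weighted likelihoods are 1/9 · 0.25 = 0.027778, 1/9 · 0.015625 = 0.0017361, 1/3 · 0.012346 = 0.0041152, 1/9 · 0.25 = 0.027778, 1/3 · 0.11111 = 0.037037; with total 0.098444.
Normalising, the posterior is P(jar A | data) = 0.28217, P(jar B | data) = 0.017636, P(jar C | data) = 0.041803, P(jar D | data) = 0.28217, P(jar E | data) = 0.37622.
So P(yellow next | data) = Σ P(yellow next | H) P(H | data) = (1/2)(0.28217) + (7/8)(0.017636) + (8/9)(0.041803) + (1/2)(0.28217) + (2/3)(0.37622) = 0.58557.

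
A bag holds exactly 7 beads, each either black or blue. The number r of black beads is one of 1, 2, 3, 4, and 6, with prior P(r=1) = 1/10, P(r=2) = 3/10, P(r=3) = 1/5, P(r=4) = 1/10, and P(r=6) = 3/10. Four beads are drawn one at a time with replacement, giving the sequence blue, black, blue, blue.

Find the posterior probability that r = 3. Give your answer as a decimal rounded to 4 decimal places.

For each hypothesis, P(data | H) works out to: P(data | r = 1) = (6/7)(1/7)(6/7)(6/7) = 0.089963; P(data | r = 2) = (5/7)(2/7)(5/7)(5/7) = 0.10412; P(data | r = 3) = (4/7)(3/7)(4/7)(4/7) = 0.079967; P(data | r = 4) = (3/7)(4/7)(3/7)(3/7) = 0.044981; P(data | r = 6) = (1/7)(6/7)(1/7)(1/7) = 0.002499.
Multiplying each by its prior: 1/10 · 0.089963 = 0.0089963, 3/10 · 0.10412 = 0.031237, 1/5 · 0.079967 = 0.015993, 1/10 · 0.044981 = 0.0044981, 3/10 · 0.002499 = 0.00074969; these sum to 0.061474.
By Bayes' rule, P(r = 3 | data) = (0.015993) / (0.061474) = 0.26016.

0.2602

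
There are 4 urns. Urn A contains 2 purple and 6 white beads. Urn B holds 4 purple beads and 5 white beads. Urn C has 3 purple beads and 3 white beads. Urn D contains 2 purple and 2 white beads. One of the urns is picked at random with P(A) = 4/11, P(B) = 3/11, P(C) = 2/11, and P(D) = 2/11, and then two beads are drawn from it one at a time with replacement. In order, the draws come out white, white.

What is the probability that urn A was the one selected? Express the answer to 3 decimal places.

Under each hypothesis, the probability of the observed sequence is: P(data | urn A) = (6/8)(6/8) = 9/16; P(data | urn B) = (5/9)(5/9) = 25/81; P(data | urn C) = (3/6)(3/6) = 1/4; P(data | urn D) = (2/4)(2/4) = 1/4.
The prior-weighted likelihoods are 4/11 · 9/16 = 9/44, 3/11 · 25/81 = 25/297, 2/11 · 1/4 = 1/22, 2/11 · 1/4 = 1/22; with total 41/108.
So P(urn A | data) = (9/44) / (41/108) = 243/451.

0.539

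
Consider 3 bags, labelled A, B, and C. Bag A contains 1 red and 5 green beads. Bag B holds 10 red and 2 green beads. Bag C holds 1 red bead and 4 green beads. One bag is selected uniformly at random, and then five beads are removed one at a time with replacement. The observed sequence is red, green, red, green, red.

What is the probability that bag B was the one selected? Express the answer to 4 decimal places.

0.6585

For each hypothesis, P(data | H) works out to: P(data | bag A) = (1/6)(5/6)(1/6)(5/6)(1/6) = 0.003215; P(data | bag B) = (10/12)(2/12)(10/12)(2/12)(10/12) = 0.016075; P(data | bag C) = (1/5)(4/5)(1/5)(4/5)(1/5) = 0.00512.
Multiplying each by its prior: 1/3 · 0.003215 = 0.0010717, 1/3 · 0.016075 = 0.0053584, 1/3 · 0.00512 = 0.0017067; summing to 0.0081367.
By Bayes' rule, P(bag B | data) = (0.0053584) / (0.0081367) = 0.65854.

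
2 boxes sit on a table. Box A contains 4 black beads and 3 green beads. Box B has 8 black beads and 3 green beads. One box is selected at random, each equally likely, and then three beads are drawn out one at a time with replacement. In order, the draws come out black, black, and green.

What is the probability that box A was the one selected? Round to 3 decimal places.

0.492

The likelihood of the observed sequence under each hypothesis: P(data | box A) = (4/7)(4/7)(3/7) = 0.13994; P(data | box B) = (8/11)(8/11)(3/11) = 0.14425.
The prior-weighted likelihoods are 1/2 · 0.13994 = 0.069971, 1/2 · 0.14425 = 0.072126; summing to 0.1421.
By Bayes' rule, P(box A | data) = (0.069971) / (0.1421) = 0.49242.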